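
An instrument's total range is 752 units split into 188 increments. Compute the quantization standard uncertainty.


resolution = range / divisions
resolution = 752 / 188 = 4
u_res = resolution / (2*sqrt(3))
u_res = 4 / 3.4641016
u_res = 1.1547

1.1547


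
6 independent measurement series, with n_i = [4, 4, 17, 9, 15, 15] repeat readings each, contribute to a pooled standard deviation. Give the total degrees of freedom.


nu = sum_i (n_i - 1)
nu = ((4 - 1) + (4 - 1) + (17 - 1) + (9 - 1) + (15 - 1) + (15 - 1))
nu = 3 + 3 + 16 + 8 + 14 + 14
nu = 58

58


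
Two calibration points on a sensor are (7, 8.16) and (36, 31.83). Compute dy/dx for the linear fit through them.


slope = (y2 - y1) / (x2 - x1)
= (31.83 - 8.16) / (36 - 7)
= 23.6700 / 29
= 0.8162

0.8162


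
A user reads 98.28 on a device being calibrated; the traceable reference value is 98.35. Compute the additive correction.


Correction = standard - reading
= 98.35 - 98.28
= 0.0700

0.0700


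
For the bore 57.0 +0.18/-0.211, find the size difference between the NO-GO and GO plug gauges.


GO = nominal - lower_tol (smallest hole = maximum material condition)
GO = 57.0 - 0.211 = 56.789
NO-GO = nominal + upper_tol (largest hole = least material condition)
NO-GO = 57.0 + 0.18 = 57.18
spread = NO-GO - GO = 57.18 - 56.789 = 0.3910

0.3910


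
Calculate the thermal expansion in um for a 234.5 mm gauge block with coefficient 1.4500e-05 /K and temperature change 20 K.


dL = L * alpha * dT
= 234.5 * 1.4500e-05 * 20
= 0.0680050 mm
dL_um = 0.0680050 * 1000 = 68.0050 um

68.0050


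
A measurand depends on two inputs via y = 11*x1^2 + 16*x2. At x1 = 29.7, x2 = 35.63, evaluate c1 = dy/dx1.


y = 11*x1^2 + 16*x2
dy/dx1 = 2*11*x1
Evaluate at x1 = 29.7: c1 = 22 * 29.7
c1 = 653.4000

653.4000


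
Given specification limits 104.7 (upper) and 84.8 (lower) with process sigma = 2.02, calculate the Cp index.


Cp = (USL - LSL) / (6 * sigma)
= (104.7 - 84.8) / (6 * 2.02)
= 19.9000 / 12.1200
= 1.6419

1.6419


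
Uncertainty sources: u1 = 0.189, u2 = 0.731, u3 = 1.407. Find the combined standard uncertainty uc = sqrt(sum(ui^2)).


uc = sqrt(0.189^2 + 0.731^2 + 1.407^2)
uc = sqrt(2.549731)
uc = 1.5968

1.5968


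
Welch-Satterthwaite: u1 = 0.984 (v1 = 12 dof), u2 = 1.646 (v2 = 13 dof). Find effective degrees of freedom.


uc = sqrt(u1^2 + u2^2) = sqrt(0.984^2 + 1.646^2) = 1.9176997
v_eff = uc^4 / (u1^4/v1 + u2^4/v2)
= 1.9176997^4 / (0.984^4/12 + 1.646^4/13)
= 13.524537 / 0.64277227
v_eff = 21.0409

21.0409


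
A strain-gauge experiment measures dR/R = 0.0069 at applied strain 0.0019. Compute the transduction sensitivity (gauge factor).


GF = (dR/R) / epsilon
= 0.0069 / 0.0019
= 3.6316

3.6316


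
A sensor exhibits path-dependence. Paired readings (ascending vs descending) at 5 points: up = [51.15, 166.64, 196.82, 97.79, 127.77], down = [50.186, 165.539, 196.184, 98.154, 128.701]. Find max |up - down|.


|51.15 - 50.186| = 0.9640
|166.64 - 165.539| = 1.1010
|196.82 - 196.184| = 0.6360
|97.79 - 98.154| = 0.3640
|127.77 - 128.701| = 0.9310
hysteresis = max(diffs) = 1.1010

1.1010


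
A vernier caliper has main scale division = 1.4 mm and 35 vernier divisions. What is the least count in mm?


LC = MSD / n_div
= 1.4 / 35
= 0.0400

0.0400


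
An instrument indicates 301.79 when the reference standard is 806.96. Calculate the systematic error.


Systematic error = measured - true
= 301.79 - 806.96
= -505.1700

-505.1700


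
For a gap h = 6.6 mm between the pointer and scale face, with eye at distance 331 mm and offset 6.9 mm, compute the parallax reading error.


error = h * offset / d
= 6.6 * 6.9 / 331
= 0.1376

0.1376


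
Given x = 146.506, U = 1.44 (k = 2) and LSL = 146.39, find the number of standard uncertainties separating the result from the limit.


u = U / k = 1.44 / 2 = 0.72
margin = |LSL - x| = |146.39 - 146.506| = 0.116
z = margin / u = 0.116 / 0.72
z = 0.1611

0.1611


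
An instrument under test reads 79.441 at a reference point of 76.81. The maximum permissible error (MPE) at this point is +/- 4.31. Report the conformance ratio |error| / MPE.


e = indication - reference = 79.441 - 76.81 = 2.6310
|e| = 2.6310
ratio = |e| / MPE = 2.6310 / 4.31
ratio = 0.6104

0.6104


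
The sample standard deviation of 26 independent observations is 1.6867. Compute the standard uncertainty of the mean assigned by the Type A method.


u_A = s / sqrt(n)
u_A = 1.6867 / sqrt(26)
u_A = 1.6867 / 5.0990195
u_A = 0.3308

0.3308


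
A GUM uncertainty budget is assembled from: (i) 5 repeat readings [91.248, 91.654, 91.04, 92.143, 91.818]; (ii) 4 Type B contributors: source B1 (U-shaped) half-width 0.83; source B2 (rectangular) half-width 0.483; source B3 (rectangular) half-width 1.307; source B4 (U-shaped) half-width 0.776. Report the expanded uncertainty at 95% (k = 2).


mean = (91.248 + 91.654 + 91.04 + 92.143 + 91.818) / 5 = 91.5806
s = sqrt(sum((x - mean)^2)/(n-1)) = 0.4418459
u_A = s / sqrt(n) = 0.4418459 / sqrt(5) = 0.19759949
u_B1 = 0.83 / sqrt(2) = 0.58689863
u_B2 = 0.483 / sqrt(3) = 0.27886018
u_B3 = 1.307 / sqrt(3) = 0.7545968
u_B4 = 0.776 / sqrt(2) = 0.54871486
uc = sqrt(0.19759949^2 + 0.58689863^2 + 0.27886018^2 + 0.7545968^2 + 0.54871486^2) = 1.1540203
U = k * uc = 2 * 1.1540203
U = 2.3080

2.3080


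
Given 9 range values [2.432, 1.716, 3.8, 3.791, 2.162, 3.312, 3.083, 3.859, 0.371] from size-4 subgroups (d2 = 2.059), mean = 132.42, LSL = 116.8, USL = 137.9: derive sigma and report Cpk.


R_bar = (2.432 + 1.716 + 3.8 + 3.791 + 2.162 + 3.312 + 3.083 + 3.859 + 0.371) / 9 = 2.7251111
sigma = R_bar / d2 = 2.7251111 / 2.059 = 1.3235119
Cp = (USL - LSL)/(6*sigma) = (137.9 - 116.8)/(6*1.3235119) = 2.6571
Cpu = (137.9 - 132.42)/(3*1.3235119) = 1.3802
Cpl = (132.42 - 116.8)/(3*1.3235119) = 3.9340
Cpk = min(Cpu, Cpl) = 1.3802

1.3802


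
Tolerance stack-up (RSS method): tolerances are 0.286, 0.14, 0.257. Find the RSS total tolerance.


RSS = sqrt(0.286^2 + 0.14^2 + 0.257^2)
= sqrt(0.167445)
= 0.4092

0.4092


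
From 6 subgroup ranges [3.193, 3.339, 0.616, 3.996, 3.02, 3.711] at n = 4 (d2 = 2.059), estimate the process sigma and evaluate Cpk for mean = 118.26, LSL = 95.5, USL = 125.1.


R_bar = (3.193 + 3.339 + 0.616 + 3.996 + 3.02 + 3.711) / 6 = 2.9791667
sigma = R_bar / d2 = 2.9791667 / 2.059 = 1.4468998
Cp = (USL - LSL)/(6*sigma) = (125.1 - 95.5)/(6*1.4468998) = 3.4096
Cpu = (125.1 - 118.26)/(3*1.4468998) = 1.5758
Cpl = (118.26 - 95.5)/(3*1.4468998) = 5.2434
Cpk = min(Cpu, Cpl) = 1.5758

1.5758


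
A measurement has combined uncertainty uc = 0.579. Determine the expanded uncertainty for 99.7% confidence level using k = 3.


U = k * uc
U = 3 * 0.579
U = 1.7370

1.7370


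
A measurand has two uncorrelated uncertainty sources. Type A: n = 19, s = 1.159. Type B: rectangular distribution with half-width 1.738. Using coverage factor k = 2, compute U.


u_A = s / sqrt(n) = 1.159 / sqrt(19) = 0.26589284
u_B = half_width / sqrt(3) = 1.738 / sqrt(3) = 1.0034348
uc = sqrt(u_A^2 + u_B^2) = sqrt(0.26589284^2 + 1.0034348^2) = 1.0380657
U = k * uc = 2 * 1.0380657
U = 2.0761

2.0761


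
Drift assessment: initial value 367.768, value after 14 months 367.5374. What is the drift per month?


rate = (v2 - v1) / months
= (367.5374 - 367.768) / 14
= -0.2306 / 14
= -0.0165

-0.0165


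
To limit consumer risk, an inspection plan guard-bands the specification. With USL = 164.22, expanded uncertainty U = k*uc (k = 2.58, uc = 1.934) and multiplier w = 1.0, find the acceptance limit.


U = k * uc = 2.58 * 1.934 = 4.98972
guard band g = w * U = 1.0 * 4.98972 = 4.98972
AL = USL - g = 164.22 - 4.98972
AL = 159.2303

159.2303


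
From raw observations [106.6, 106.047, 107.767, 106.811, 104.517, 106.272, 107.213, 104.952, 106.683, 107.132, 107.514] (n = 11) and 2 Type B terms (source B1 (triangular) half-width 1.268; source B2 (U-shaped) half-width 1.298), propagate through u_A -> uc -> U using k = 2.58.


mean = (106.6 + 106.047 + 107.767 + 106.811 + 104.517 + 106.272 + 107.213 + 104.952 + 106.683 + 107.132 + 107.514) / 11 = 106.5007273
s = sqrt(sum((x - mean)^2)/(n-1)) = 1.0132753
u_A = s / sqrt(n) = 1.0132753 / sqrt(11) = 0.305514
u_B1 = 1.268 / sqrt(6) = 0.51765883
u_B2 = 1.298 / sqrt(2) = 0.9178246
uc = sqrt(0.305514^2 + 0.51765883^2 + 0.9178246^2) = 1.0971379
U = k * uc = 2.58 * 1.0971379
U = 2.8306

2.8306


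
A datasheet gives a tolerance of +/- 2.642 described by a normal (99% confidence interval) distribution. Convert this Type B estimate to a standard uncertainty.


u_B = half_width / 2.576
u_B = 2.642 / 2.576
u_B = 1.0256

1.0256


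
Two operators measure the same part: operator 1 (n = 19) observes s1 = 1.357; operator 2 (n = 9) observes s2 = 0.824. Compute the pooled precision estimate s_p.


s_p = sqrt(((n1-1)*s1^2 + (n2-1)*s2^2) / (n1+n2-2))
numerator = (19-1)*1.357^2 + (9-1)*0.824^2 = 33.146082 + 5.431808 = 38.57789
denominator = 19 + 9 - 2 = 26
s_p^2 = 38.57789 / 26 = 1.483765
s_p = sqrt(1.483765) = 1.2181

1.2181


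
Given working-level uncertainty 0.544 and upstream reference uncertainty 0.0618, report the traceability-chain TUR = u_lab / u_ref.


TUR = u_lab / u_ref
= 0.544 / 0.0618
= 8.8026

8.8026


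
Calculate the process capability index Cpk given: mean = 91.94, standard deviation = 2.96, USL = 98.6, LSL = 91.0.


Cpu = (USL - mean) / (3*sigma) = (98.6 - 91.94) / (3*2.96) = 0.7500
Cpl = (mean - LSL) / (3*sigma) = (91.94 - 91.0) / (3*2.96) = 0.1059
Cpk = min(Cpu, Cpl) = 0.1059

0.1059


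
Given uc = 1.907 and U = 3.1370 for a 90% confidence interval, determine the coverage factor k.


k = U / uc
k = 3.1370 / 1.907
k = 1.645

1.645


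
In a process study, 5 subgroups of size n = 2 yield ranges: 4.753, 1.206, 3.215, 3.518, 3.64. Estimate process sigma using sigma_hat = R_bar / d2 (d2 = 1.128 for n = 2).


R_bar = (4.753 + 1.206 + 3.215 + 3.518 + 3.64) / 5
R_bar = 16.332 / 5 = 3.2664
sigma_hat = R_bar / d2 = 3.2664 / 1.128 = 2.8957

2.8957


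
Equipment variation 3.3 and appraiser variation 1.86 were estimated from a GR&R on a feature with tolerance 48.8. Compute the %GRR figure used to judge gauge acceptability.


GRR = sqrt(EV^2 + AV^2) = sqrt(3.3^2 + 1.86^2) = 3.7880866
%GRR = GRR / tol * 100 = 3.7880866 / 48.8 * 100
%GRR = 7.7625

7.7625


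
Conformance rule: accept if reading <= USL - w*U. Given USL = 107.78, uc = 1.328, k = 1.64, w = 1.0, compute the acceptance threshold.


U = k * uc = 1.64 * 1.328 = 2.17792
guard band g = w * U = 1.0 * 2.17792 = 2.17792
AL = USL - g = 107.78 - 2.17792
AL = 105.6021

105.6021


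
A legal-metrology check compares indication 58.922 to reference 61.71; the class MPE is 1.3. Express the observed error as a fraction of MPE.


e = indication - reference = 58.922 - 61.71 = -2.7880
|e| = 2.7880
ratio = |e| / MPE = 2.7880 / 1.3
ratio = 2.1446

2.1446


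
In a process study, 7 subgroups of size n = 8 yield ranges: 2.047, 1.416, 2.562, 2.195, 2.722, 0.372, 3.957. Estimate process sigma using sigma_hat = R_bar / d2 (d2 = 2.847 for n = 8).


R_bar = (2.047 + 1.416 + 2.562 + 2.195 + 2.722 + 0.372 + 3.957) / 7
R_bar = 15.271 / 7 = 2.1815714
sigma_hat = R_bar / d2 = 2.1815714 / 2.847 = 0.7663

0.7663


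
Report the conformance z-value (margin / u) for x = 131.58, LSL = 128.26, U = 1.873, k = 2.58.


u = U / k = 1.873 / 2.58 = 0.72596899
margin = |LSL - x| = |128.26 - 131.58| = 3.32
z = margin / u = 3.32 / 0.72596899
z = 4.5732

4.5732


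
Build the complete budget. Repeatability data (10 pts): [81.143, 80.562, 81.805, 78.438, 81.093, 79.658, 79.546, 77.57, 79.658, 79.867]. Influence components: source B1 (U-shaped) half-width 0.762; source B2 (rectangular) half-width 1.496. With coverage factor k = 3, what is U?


mean = (81.143 + 80.562 + 81.805 + 78.438 + 81.093 + 79.658 + 79.546 + 77.57 + 79.658 + 79.867) / 10 = 79.934
s = sqrt(sum((x - mean)^2)/(n-1)) = 1.2838261
u_A = s / sqrt(n) = 1.2838261 / sqrt(10) = 0.40598146
u_B1 = 0.762 / sqrt(2) = 0.53881537
u_B2 = 1.496 / sqrt(3) = 0.863716
uc = sqrt(0.40598146^2 + 0.53881537^2 + 0.863716^2) = 1.0959691
U = k * uc = 3 * 1.0959691
U = 3.2879

3.2879


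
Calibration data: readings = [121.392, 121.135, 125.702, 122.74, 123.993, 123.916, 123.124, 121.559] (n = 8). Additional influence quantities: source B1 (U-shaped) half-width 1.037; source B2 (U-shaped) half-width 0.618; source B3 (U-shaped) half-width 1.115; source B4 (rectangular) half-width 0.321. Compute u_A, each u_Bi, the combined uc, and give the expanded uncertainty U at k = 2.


mean = (121.392 + 121.135 + 125.702 + 122.74 + 123.993 + 123.916 + 123.124 + 121.559) / 8 = 122.945125
s = sqrt(sum((x - mean)^2)/(n-1)) = 1.5732208
u_A = s / sqrt(n) = 1.5732208 / sqrt(8) = 0.55621755
u_B1 = 1.037 / sqrt(2) = 0.73326973
u_B2 = 0.618 / sqrt(2) = 0.43699199
u_B3 = 1.115 / sqrt(2) = 0.78842406
u_B4 = 0.321 / sqrt(3) = 0.18532944
uc = sqrt(0.55621755^2 + 0.73326973^2 + 0.43699199^2 + 0.78842406^2 + 0.18532944^2) = 1.3015314
U = k * uc = 2 * 1.3015314
U = 2.6031

2.6031


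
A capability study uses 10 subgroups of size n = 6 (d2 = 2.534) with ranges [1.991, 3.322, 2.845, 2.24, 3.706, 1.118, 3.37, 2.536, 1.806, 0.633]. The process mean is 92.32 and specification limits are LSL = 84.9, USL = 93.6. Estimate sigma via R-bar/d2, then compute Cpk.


R_bar = (1.991 + 3.322 + 2.845 + 2.24 + 3.706 + 1.118 + 3.37 + 2.536 + 1.806 + 0.633) / 10 = 2.3567
sigma = R_bar / d2 = 2.3567 / 2.534 = 0.93003157
Cp = (USL - LSL)/(6*sigma) = (93.6 - 84.9)/(6*0.93003157) = 1.5591
Cpu = (93.6 - 92.32)/(3*0.93003157) = 0.4588
Cpl = (92.32 - 84.9)/(3*0.93003157) = 2.6594
Cpk = min(Cpu, Cpl) = 0.4588

0.4588


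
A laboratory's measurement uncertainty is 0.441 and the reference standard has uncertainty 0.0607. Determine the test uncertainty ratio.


TUR = u_lab / u_ref
= 0.441 / 0.0607
= 7.2652

7.2652


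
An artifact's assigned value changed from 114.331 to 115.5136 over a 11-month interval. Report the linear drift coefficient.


rate = (v2 - v1) / months
= (115.5136 - 114.331) / 11
= 1.1826 / 11
= 0.1075

0.1075


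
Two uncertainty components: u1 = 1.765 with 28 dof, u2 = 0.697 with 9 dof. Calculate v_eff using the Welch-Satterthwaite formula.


uc = sqrt(u1^2 + u2^2) = sqrt(1.765^2 + 0.697^2) = 1.8976391
v_eff = uc^4 / (u1^4/v1 + u2^4/v2)
= 1.8976391^4 / (1.765^4/28 + 0.697^4/9)
= 12.967447 / 0.37281719
v_eff = 34.7823

34.7823


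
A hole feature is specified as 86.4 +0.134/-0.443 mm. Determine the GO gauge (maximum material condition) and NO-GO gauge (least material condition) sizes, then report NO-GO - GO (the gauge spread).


GO = nominal - lower_tol (smallest hole = maximum material condition)
GO = 86.4 - 0.443 = 85.957
NO-GO = nominal + upper_tol (largest hole = least material condition)
NO-GO = 86.4 + 0.134 = 86.534
spread = NO-GO - GO = 86.534 - 85.957 = 0.5770

0.5770


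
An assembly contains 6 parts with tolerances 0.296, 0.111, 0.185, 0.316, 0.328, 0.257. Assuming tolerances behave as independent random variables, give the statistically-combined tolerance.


RSS = sqrt(0.296^2 + 0.111^2 + 0.185^2 + 0.316^2 + 0.328^2 + 0.257^2)
= sqrt(0.407651)
= 0.6385

0.6385


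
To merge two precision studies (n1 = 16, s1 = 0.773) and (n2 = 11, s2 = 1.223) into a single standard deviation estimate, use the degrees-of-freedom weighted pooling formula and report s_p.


s_p = sqrt(((n1-1)*s1^2 + (n2-1)*s2^2) / (n1+n2-2))
numerator = (16-1)*0.773^2 + (11-1)*1.223^2 = 8.962935 + 14.95729 = 23.920225
denominator = 16 + 11 - 2 = 25
s_p^2 = 23.920225 / 25 = 0.956809
s_p = sqrt(0.956809) = 0.9782

0.9782


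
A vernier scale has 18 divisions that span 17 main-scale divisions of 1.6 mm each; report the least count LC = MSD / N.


LC = MSD / n_div
= 1.6 / 18
= 0.0889

0.0889


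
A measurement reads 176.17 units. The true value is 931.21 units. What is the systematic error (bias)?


Systematic error = measured - true
= 176.17 - 931.21
= -755.0400

-755.0400


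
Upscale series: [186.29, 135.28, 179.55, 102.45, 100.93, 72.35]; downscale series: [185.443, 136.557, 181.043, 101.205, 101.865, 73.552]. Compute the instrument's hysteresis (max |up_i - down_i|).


|186.29 - 185.443| = 0.8470
|135.28 - 136.557| = 1.2770
|179.55 - 181.043| = 1.4930
|102.45 - 101.205| = 1.2450
|100.93 - 101.865| = 0.9350
|72.35 - 73.552| = 1.2020
hysteresis = max(diffs) = 1.4930

1.4930


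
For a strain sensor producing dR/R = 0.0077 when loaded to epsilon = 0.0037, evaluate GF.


GF = (dR/R) / epsilon
= 0.0077 / 0.0037
= 2.0811

2.0811


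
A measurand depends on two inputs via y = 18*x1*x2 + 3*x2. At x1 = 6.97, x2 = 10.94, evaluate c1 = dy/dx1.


y = 18*x1*x2 + 3*x2
dy/dx1 = 18*x2
Evaluate at x2 = 10.94: c1 = 18 * 10.94
c1 = 196.9200

196.9200


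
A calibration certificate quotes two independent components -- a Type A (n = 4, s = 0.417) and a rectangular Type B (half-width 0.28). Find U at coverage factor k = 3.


u_A = s / sqrt(n) = 0.417 / sqrt(4) = 0.2085
u_B = half_width / sqrt(3) = 0.28 / sqrt(3) = 0.16165808
uc = sqrt(u_A^2 + u_B^2) = sqrt(0.2085^2 + 0.16165808^2) = 0.2638287
U = k * uc = 3 * 0.2638287
U = 0.7915

0.7915


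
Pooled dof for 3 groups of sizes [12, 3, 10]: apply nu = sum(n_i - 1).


nu = sum_i (n_i - 1)
nu = ((12 - 1) + (3 - 1) + (10 - 1))
nu = 11 + 2 + 9
nu = 22

22


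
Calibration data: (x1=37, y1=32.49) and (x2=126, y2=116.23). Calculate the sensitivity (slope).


slope = (y2 - y1) / (x2 - x1)
= (116.23 - 32.49) / (126 - 37)
= 83.7400 / 89
= 0.9409

0.9409


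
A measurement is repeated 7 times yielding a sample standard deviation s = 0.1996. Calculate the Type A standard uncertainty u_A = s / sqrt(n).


u_A = s / sqrt(n)
u_A = 0.1996 / sqrt(7)
u_A = 0.1996 / 2.6457513
u_A = 0.0754

0.0754


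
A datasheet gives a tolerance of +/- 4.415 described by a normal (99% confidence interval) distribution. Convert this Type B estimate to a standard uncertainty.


u_B = half_width / 2.576
u_B = 4.415 / 2.576
u_B = 1.7139

1.7139


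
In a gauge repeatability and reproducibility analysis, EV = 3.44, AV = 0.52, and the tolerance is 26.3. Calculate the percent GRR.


GRR = sqrt(EV^2 + AV^2) = sqrt(3.44^2 + 0.52^2) = 3.4790803
%GRR = GRR / tol * 100 = 3.4790803 / 26.3 * 100
%GRR = 13.2284

13.2284


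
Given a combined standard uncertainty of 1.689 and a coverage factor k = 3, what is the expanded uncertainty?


U = k * uc
U = 3 * 1.689
U = 5.0670

5.0670


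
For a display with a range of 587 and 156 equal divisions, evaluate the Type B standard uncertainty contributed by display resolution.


resolution = range / divisions
resolution = 587 / 156 = 3.7628205
u_res = resolution / (2*sqrt(3))
u_res = 3.7628205 / 3.4641016
u_res = 1.0862

1.0862


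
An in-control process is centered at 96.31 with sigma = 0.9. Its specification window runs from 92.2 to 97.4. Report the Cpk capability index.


Cpu = (USL - mean) / (3*sigma) = (97.4 - 96.31) / (3*0.9) = 0.4037
Cpl = (mean - LSL) / (3*sigma) = (96.31 - 92.2) / (3*0.9) = 1.5222
Cpk = min(Cpu, Cpl) = 0.4037

0.4037


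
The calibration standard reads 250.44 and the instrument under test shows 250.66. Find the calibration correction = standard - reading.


Correction = standard - reading
= 250.44 - 250.66
= -0.2200

-0.2200


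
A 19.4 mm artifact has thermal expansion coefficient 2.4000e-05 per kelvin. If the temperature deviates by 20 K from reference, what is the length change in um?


dL = L * alpha * dT
= 19.4 * 2.4000e-05 * 20
= 0.0093120 mm
dL_um = 0.0093120 * 1000 = 9.3120 um

9.3120


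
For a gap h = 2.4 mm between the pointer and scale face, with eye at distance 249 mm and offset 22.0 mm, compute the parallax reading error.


error = h * offset / d
= 2.4 * 22.0 / 249
= 0.2120

0.2120


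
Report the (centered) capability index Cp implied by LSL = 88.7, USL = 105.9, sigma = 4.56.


Cp = (USL - LSL) / (6 * sigma)
= (105.9 - 88.7) / (6 * 4.56)
= 17.2000 / 27.3600
= 0.6287

0.6287


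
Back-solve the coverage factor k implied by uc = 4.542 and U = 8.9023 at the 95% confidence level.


k = U / uc
k = 8.9023 / 4.542
k = 1.96

1.96


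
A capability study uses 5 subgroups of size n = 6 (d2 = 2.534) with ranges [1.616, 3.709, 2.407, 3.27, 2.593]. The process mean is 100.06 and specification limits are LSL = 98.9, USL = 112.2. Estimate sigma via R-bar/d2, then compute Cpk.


R_bar = (1.616 + 3.709 + 2.407 + 3.27 + 2.593) / 5 = 2.719
sigma = R_bar / d2 = 2.719 / 2.534 = 1.0730071
Cp = (USL - LSL)/(6*sigma) = (112.2 - 98.9)/(6*1.0730071) = 2.0658
Cpu = (112.2 - 100.06)/(3*1.0730071) = 3.7713
Cpl = (100.06 - 98.9)/(3*1.0730071) = 0.3604
Cpk = min(Cpu, Cpl) = 0.3604

0.3604


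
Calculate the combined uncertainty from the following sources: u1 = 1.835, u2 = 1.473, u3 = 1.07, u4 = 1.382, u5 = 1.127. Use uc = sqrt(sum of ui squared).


uc = sqrt(1.835^2 + 1.473^2 + 1.07^2 + 1.382^2 + 1.127^2)
uc = sqrt(9.861907)
uc = 3.1404

3.1404


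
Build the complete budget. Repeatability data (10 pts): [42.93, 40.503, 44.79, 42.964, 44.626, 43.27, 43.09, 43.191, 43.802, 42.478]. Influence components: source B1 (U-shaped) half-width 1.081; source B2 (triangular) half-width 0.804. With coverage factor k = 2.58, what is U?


mean = (42.93 + 40.503 + 44.79 + 42.964 + 44.626 + 43.27 + 43.09 + 43.191 + 43.802 + 42.478) / 10 = 43.1644
s = sqrt(sum((x - mean)^2)/(n-1)) = 1.1949931
u_A = s / sqrt(n) = 1.1949931 / sqrt(10) = 0.37789
u_B1 = 1.081 / sqrt(2) = 0.76438243
u_B2 = 0.804 / sqrt(6) = 0.32823163
uc = sqrt(0.37789^2 + 0.76438243^2 + 0.32823163^2) = 0.9136834
U = k * uc = 2.58 * 0.9136834
U = 2.3573

2.3573


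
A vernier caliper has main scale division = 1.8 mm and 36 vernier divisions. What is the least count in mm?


LC = MSD / n_div
= 1.8 / 36
= 0.0500

0.0500


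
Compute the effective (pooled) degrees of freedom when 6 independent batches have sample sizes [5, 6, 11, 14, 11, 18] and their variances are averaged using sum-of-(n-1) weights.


nu = sum_i (n_i - 1)
nu = ((5 - 1) + (6 - 1) + (11 - 1) + (14 - 1) + (11 - 1) + (18 - 1))
nu = 4 + 5 + 10 + 13 + 10 + 17
nu = 59

59


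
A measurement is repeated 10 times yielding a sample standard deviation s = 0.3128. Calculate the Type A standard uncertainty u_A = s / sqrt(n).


u_A = s / sqrt(n)
u_A = 0.3128 / sqrt(10)
u_A = 0.3128 / 3.1622777
u_A = 0.0989

0.0989


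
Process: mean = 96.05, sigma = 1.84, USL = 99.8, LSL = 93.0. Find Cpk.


Cpu = (USL - mean) / (3*sigma) = (99.8 - 96.05) / (3*1.84) = 0.6793
Cpl = (mean - LSL) / (3*sigma) = (96.05 - 93.0) / (3*1.84) = 0.5525
Cpk = min(Cpu, Cpl) = 0.5525

0.5525


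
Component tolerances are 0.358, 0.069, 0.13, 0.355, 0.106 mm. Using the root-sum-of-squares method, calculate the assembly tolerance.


RSS = sqrt(0.358^2 + 0.069^2 + 0.13^2 + 0.355^2 + 0.106^2)
= sqrt(0.287086)
= 0.5358

0.5358


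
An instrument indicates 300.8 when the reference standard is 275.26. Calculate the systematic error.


Systematic error = measured - true
= 300.8 - 275.26
= 25.5400

25.5400


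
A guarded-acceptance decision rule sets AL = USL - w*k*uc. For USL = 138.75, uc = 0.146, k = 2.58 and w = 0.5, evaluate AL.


U = k * uc = 2.58 * 0.146 = 0.37668
guard band g = w * U = 0.5 * 0.37668 = 0.18834
AL = USL - g = 138.75 - 0.18834
AL = 138.5617

138.5617


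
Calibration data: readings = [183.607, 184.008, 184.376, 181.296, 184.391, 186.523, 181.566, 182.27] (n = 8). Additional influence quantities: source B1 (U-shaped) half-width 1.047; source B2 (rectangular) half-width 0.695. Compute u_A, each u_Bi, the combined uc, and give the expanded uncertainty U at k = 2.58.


mean = (183.607 + 184.008 + 184.376 + 181.296 + 184.391 + 186.523 + 181.566 + 182.27) / 8 = 183.504625
s = sqrt(sum((x - mean)^2)/(n-1)) = 1.7353468
u_A = s / sqrt(n) = 1.7353468 / sqrt(8) = 0.61353774
u_B1 = 1.047 / sqrt(2) = 0.7403408
u_B2 = 0.695 / sqrt(3) = 0.40125844
uc = sqrt(0.61353774^2 + 0.7403408^2 + 0.40125844^2) = 1.0418932
U = k * uc = 2.58 * 1.0418932
U = 2.6881

2.6881


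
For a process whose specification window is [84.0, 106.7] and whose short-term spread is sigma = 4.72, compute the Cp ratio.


Cp = (USL - LSL) / (6 * sigma)
= (106.7 - 84.0) / (6 * 4.72)
= 22.7000 / 28.3200
= 0.8016

0.8016


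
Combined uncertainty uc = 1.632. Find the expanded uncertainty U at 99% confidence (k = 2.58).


U = k * uc
U = 2.58 * 1.632
U = 4.2106

4.2106


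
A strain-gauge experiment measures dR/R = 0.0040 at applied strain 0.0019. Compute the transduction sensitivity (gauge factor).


GF = (dR/R) / epsilon
= 0.0040 / 0.0019
= 2.1053

2.1053


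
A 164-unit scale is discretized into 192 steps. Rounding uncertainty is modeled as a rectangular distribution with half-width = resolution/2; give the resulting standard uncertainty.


resolution = range / divisions
resolution = 164 / 192 = 0.85416667
u_res = resolution / (2*sqrt(3))
u_res = 0.85416667 / 3.4641016
u_res = 0.2466

0.2466


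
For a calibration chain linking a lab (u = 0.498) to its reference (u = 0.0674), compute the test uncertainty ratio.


TUR = u_lab / u_ref
= 0.498 / 0.0674
= 7.3887

7.3887


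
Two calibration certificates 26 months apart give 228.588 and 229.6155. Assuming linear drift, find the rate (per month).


rate = (v2 - v1) / months
= (229.6155 - 228.588) / 26
= 1.0275 / 26
= 0.0395

0.0395


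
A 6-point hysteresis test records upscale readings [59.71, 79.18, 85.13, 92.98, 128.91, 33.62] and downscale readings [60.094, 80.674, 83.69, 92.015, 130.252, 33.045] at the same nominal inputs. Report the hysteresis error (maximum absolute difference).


|59.71 - 60.094| = 0.3840
|79.18 - 80.674| = 1.4940
|85.13 - 83.69| = 1.4400
|92.98 - 92.015| = 0.9650
|128.91 - 130.252| = 1.3420
|33.62 - 33.045| = 0.5750
hysteresis = max(diffs) = 1.4940

1.4940


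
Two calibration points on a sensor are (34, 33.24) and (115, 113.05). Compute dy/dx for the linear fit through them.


slope = (y2 - y1) / (x2 - x1)
= (113.05 - 33.24) / (115 - 34)
= 79.8100 / 81
= 0.9853

0.9853


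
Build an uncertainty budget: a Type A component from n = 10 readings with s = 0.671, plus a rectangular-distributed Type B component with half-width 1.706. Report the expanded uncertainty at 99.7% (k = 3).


u_A = s / sqrt(n) = 0.671 / sqrt(10) = 0.21218883
u_B = half_width / sqrt(3) = 1.706 / sqrt(3) = 0.98495956
uc = sqrt(u_A^2 + u_B^2) = sqrt(0.21218883^2 + 0.98495956^2) = 1.0075562
U = k * uc = 3 * 1.0075562
U = 3.0227

3.0227


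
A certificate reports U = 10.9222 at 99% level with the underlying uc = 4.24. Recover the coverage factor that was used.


k = U / uc
k = 10.9222 / 4.24
k = 2.576

2.576


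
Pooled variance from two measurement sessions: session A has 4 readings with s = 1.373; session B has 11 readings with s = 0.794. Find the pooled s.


s_p = sqrt(((n1-1)*s1^2 + (n2-1)*s2^2) / (n1+n2-2))
numerator = (4-1)*1.373^2 + (11-1)*0.794^2 = 5.655387 + 6.30436 = 11.959747
denominator = 4 + 11 - 2 = 13
s_p^2 = 11.959747 / 13 = 0.91998054
s_p = sqrt(0.91998054) = 0.9592

0.9592


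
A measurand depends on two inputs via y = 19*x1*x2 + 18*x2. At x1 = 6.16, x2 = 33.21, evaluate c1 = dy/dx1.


y = 19*x1*x2 + 18*x2
dy/dx1 = 19*x2
Evaluate at x2 = 33.21: c1 = 19 * 33.21
c1 = 630.9900

630.9900


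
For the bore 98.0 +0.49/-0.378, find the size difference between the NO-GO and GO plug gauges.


GO = nominal - lower_tol (smallest hole = maximum material condition)
GO = 98.0 - 0.378 = 97.622
NO-GO = nominal + upper_tol (largest hole = least material condition)
NO-GO = 98.0 + 0.49 = 98.49
spread = NO-GO - GO = 98.49 - 97.622 = 0.8680

0.8680


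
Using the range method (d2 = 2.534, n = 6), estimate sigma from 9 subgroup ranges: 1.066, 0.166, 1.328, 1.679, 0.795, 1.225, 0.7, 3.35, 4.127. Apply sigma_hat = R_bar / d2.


R_bar = (1.066 + 0.166 + 1.328 + 1.679 + 0.795 + 1.225 + 0.7 + 3.35 + 4.127) / 9
R_bar = 14.436 / 9 = 1.604
sigma_hat = R_bar / d2 = 1.604 / 2.534 = 0.6330

0.6330


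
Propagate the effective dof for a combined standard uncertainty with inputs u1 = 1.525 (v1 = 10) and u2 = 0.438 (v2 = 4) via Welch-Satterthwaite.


uc = sqrt(u1^2 + u2^2) = sqrt(1.525^2 + 0.438^2) = 1.5866534
v_eff = uc^4 / (u1^4/v1 + u2^4/v2)
= 1.5866534^4 / (1.525^4/10 + 0.438^4/4)
= 6.3376502 / 0.55005419
v_eff = 11.5219

11.5219


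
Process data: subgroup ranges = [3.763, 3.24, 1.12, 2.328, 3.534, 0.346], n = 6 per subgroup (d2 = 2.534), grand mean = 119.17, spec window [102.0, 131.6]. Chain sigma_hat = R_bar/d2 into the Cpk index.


R_bar = (3.763 + 3.24 + 1.12 + 2.328 + 3.534 + 0.346) / 6 = 2.3885
sigma = R_bar / d2 = 2.3885 / 2.534 = 0.9425809
Cp = (USL - LSL)/(6*sigma) = (131.6 - 102.0)/(6*0.9425809) = 5.2339
Cpu = (131.6 - 119.17)/(3*0.9425809) = 4.3957
Cpl = (119.17 - 102.0)/(3*0.9425809) = 6.0720
Cpk = min(Cpu, Cpl) = 4.3957

4.3957


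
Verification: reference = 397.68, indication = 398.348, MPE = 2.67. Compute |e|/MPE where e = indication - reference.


e = indication - reference = 398.348 - 397.68 = 0.6680
|e| = 0.6680
ratio = |e| / MPE = 0.6680 / 2.67
ratio = 0.2502

0.2502


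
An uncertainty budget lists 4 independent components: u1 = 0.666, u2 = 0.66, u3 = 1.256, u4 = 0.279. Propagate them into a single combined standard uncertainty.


uc = sqrt(0.666^2 + 0.66^2 + 1.256^2 + 0.279^2)
uc = sqrt(2.534533)
uc = 1.5920

1.5920


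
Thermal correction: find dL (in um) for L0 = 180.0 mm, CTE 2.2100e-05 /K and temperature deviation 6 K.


dL = L * alpha * dT
= 180.0 * 2.2100e-05 * 6
= 0.0238680 mm
dL_um = 0.0238680 * 1000 = 23.8680 um

23.8680


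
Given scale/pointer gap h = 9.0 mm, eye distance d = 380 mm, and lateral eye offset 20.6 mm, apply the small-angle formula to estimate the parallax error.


error = h * offset / d
= 9.0 * 20.6 / 380
= 0.4879

0.4879


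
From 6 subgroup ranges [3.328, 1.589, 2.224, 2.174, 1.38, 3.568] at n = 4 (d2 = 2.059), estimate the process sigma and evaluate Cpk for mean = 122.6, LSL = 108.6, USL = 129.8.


R_bar = (3.328 + 1.589 + 2.224 + 2.174 + 1.38 + 3.568) / 6 = 2.3771667
sigma = R_bar / d2 = 2.3771667 / 2.059 = 1.1545249
Cp = (USL - LSL)/(6*sigma) = (129.8 - 108.6)/(6*1.1545249) = 3.0604
Cpu = (129.8 - 122.6)/(3*1.1545249) = 2.0788
Cpl = (122.6 - 108.6)/(3*1.1545249) = 4.0421
Cpk = min(Cpu, Cpl) = 2.0788

2.0788


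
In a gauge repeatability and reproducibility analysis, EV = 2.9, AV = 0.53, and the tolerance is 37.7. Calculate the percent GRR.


GRR = sqrt(EV^2 + AV^2) = sqrt(2.9^2 + 0.53^2) = 2.9480332
%GRR = GRR / tol * 100 = 2.9480332 / 37.7 * 100
%GRR = 7.8197

7.8197


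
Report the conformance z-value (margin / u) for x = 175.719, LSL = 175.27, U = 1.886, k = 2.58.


u = U / k = 1.886 / 2.58 = 0.73100775
margin = |LSL - x| = |175.27 - 175.719| = 0.449
z = margin / u = 0.449 / 0.73100775
z = 0.6142

0.6142


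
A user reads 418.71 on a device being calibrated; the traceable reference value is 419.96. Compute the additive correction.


Correction = standard - reading
= 419.96 - 418.71
= 1.2500

1.2500


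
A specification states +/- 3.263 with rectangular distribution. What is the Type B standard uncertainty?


u_B = half_width / sqrt(3)
u_B = 3.263 / 1.7320508
u_B = 1.8839

1.8839


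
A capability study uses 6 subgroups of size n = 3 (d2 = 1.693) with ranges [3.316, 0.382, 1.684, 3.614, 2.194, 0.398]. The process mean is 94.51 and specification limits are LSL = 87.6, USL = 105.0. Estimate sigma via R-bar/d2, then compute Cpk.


R_bar = (3.316 + 0.382 + 1.684 + 3.614 + 2.194 + 0.398) / 6 = 1.9313333
sigma = R_bar / d2 = 1.9313333 / 1.693 = 1.1407757
Cp = (USL - LSL)/(6*sigma) = (105.0 - 87.6)/(6*1.1407757) = 2.5421
Cpu = (105.0 - 94.51)/(3*1.1407757) = 3.0652
Cpl = (94.51 - 87.6)/(3*1.1407757) = 2.0191
Cpk = min(Cpu, Cpl) = 2.0191

2.0191


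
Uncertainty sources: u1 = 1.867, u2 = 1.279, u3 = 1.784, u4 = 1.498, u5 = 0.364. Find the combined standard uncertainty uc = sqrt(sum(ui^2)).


uc = sqrt(1.867^2 + 1.279^2 + 1.784^2 + 1.498^2 + 0.364^2)
uc = sqrt(10.680686)
uc = 3.2681

3.2681


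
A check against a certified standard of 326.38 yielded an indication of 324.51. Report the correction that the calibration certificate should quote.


Correction = standard - reading
= 326.38 - 324.51
= 1.8700

1.8700


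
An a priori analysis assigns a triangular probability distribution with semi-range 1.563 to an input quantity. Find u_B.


u_B = half_width / sqrt(6)
u_B = 1.563 / 2.4494897
u_B = 0.6381

0.6381


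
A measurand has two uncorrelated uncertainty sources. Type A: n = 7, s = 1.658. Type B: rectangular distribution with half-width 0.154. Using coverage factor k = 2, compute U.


u_A = s / sqrt(n) = 1.658 / sqrt(7) = 0.6266651
u_B = half_width / sqrt(3) = 0.154 / sqrt(3) = 0.088911941
uc = sqrt(u_A^2 + u_B^2) = sqrt(0.6266651^2 + 0.088911941^2) = 0.63294114
U = k * uc = 2 * 0.63294114
U = 1.2659

1.2659


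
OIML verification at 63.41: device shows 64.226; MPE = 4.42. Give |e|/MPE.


e = indication - reference = 64.226 - 63.41 = 0.8160
|e| = 0.8160
ratio = |e| / MPE = 0.8160 / 4.42
ratio = 0.1846

0.1846


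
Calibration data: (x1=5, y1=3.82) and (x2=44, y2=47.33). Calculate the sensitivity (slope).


slope = (y2 - y1) / (x2 - x1)
= (47.33 - 3.82) / (44 - 5)
= 43.5100 / 39
= 1.1156

1.1156


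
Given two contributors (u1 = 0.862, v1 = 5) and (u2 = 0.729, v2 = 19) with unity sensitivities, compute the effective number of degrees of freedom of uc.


uc = sqrt(u1^2 + u2^2) = sqrt(0.862^2 + 0.729^2) = 1.1289309
v_eff = uc^4 / (u1^4/v1 + u2^4/v2)
= 1.1289309^4 / (0.862^4/5 + 0.729^4/19)
= 1.624312 / 0.12528759
v_eff = 12.9647

12.9647


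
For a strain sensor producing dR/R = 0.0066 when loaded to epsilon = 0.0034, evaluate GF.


GF = (dR/R) / epsilon
= 0.0066 / 0.0034
= 1.9412

1.9412


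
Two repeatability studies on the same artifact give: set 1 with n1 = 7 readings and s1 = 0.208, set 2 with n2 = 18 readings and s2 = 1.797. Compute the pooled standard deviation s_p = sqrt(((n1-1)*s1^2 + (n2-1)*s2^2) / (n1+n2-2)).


s_p = sqrt(((n1-1)*s1^2 + (n2-1)*s2^2) / (n1+n2-2))
numerator = (7-1)*0.208^2 + (18-1)*1.797^2 = 0.259584 + 54.896553 = 55.156137
denominator = 7 + 18 - 2 = 23
s_p^2 = 55.156137 / 23 = 2.3980929
s_p = sqrt(2.3980929) = 1.5486

1.5486


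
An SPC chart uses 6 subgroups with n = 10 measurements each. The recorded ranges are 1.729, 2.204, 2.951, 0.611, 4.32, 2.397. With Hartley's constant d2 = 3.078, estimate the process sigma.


R_bar = (1.729 + 2.204 + 2.951 + 0.611 + 4.32 + 2.397) / 6
R_bar = 14.212 / 6 = 2.3686667
sigma_hat = R_bar / d2 = 2.3686667 / 3.078 = 0.7695

0.7695


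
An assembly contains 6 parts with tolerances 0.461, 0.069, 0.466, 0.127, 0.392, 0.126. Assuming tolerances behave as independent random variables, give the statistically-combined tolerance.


RSS = sqrt(0.461^2 + 0.069^2 + 0.466^2 + 0.127^2 + 0.392^2 + 0.126^2)
= sqrt(0.620107)
= 0.7875

0.7875


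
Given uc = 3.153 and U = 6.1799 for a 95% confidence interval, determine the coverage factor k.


k = U / uc
k = 6.1799 / 3.153
k = 1.96

1.96


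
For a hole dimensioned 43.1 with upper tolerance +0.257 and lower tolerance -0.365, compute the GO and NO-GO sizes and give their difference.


GO = nominal - lower_tol (smallest hole = maximum material condition)
GO = 43.1 - 0.365 = 42.735
NO-GO = nominal + upper_tol (largest hole = least material condition)
NO-GO = 43.1 + 0.257 = 43.357
spread = NO-GO - GO = 43.357 - 42.735 = 0.6220

0.6220


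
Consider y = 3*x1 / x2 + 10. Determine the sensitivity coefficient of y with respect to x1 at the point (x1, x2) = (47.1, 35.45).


y = 3*x1 / x2 + 10
dy/dx1 = 3/x2
Evaluate at x2 = 35.45: c1 = 3 / 35.45
c1 = 0.0846

0.0846


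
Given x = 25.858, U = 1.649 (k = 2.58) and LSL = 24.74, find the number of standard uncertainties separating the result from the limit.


u = U / k = 1.649 / 2.58 = 0.63914729
margin = |LSL - x| = |24.74 - 25.858| = 1.118
z = margin / u = 1.118 / 0.63914729
z = 1.7492

1.7492


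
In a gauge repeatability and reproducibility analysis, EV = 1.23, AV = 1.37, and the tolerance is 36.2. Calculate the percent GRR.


GRR = sqrt(EV^2 + AV^2) = sqrt(1.23^2 + 1.37^2) = 1.841141
%GRR = GRR / tol * 100 = 1.841141 / 36.2 * 100
%GRR = 5.0860

5.0860


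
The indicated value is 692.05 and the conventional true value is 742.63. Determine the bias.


Systematic error = measured - true
= 692.05 - 742.63
= -50.5800

-50.5800


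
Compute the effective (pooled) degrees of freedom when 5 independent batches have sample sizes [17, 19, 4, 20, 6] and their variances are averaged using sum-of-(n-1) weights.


nu = sum_i (n_i - 1)
nu = ((17 - 1) + (19 - 1) + (4 - 1) + (20 - 1) + (6 - 1))
nu = 16 + 18 + 3 + 19 + 5
nu = 61

61


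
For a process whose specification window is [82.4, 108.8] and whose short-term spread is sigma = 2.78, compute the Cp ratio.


Cp = (USL - LSL) / (6 * sigma)
= (108.8 - 82.4) / (6 * 2.78)
= 26.4000 / 16.6800
= 1.5827

1.5827


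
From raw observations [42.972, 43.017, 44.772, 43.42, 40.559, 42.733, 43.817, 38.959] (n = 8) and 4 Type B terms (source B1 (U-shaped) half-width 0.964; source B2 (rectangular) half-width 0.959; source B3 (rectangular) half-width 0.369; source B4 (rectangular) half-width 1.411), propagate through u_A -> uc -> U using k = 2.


mean = (42.972 + 43.017 + 44.772 + 43.42 + 40.559 + 42.733 + 43.817 + 38.959) / 8 = 42.531125
s = sqrt(sum((x - mean)^2)/(n-1)) = 1.8740959
u_A = s / sqrt(n) = 1.8740959 / sqrt(8) = 0.66259296
u_B1 = 0.964 / sqrt(2) = 0.68165094
u_B2 = 0.959 / sqrt(3) = 0.55367891
u_B3 = 0.369 / sqrt(3) = 0.21304225
u_B4 = 1.411 / sqrt(3) = 0.81464123
uc = sqrt(0.66259296^2 + 0.68165094^2 + 0.55367891^2 + 0.21304225^2 + 0.81464123^2) = 1.3853754
U = k * uc = 2 * 1.3853754
U = 2.7708

2.7708


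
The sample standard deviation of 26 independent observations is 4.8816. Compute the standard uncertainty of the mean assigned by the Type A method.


u_A = s / sqrt(n)
u_A = 4.8816 / sqrt(26)
u_A = 4.8816 / 5.0990195
u_A = 0.9574

0.9574


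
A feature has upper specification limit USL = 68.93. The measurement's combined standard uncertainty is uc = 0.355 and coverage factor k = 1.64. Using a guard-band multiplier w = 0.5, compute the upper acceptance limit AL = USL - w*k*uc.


U = k * uc = 1.64 * 0.355 = 0.5822
guard band g = w * U = 0.5 * 0.5822 = 0.2911
AL = USL - g = 68.93 - 0.2911
AL = 68.6389

68.6389


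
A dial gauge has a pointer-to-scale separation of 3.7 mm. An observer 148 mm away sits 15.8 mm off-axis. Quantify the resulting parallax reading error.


error = h * offset / d
= 3.7 * 15.8 / 148
= 0.3950

0.3950


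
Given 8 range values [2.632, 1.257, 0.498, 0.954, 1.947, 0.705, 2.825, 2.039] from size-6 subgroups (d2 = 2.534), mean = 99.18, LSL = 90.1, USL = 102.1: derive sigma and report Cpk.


R_bar = (2.632 + 1.257 + 0.498 + 0.954 + 1.947 + 0.705 + 2.825 + 2.039) / 8 = 1.607125
sigma = R_bar / d2 = 1.607125 / 2.534 = 0.63422455
Cp = (USL - LSL)/(6*sigma) = (102.1 - 90.1)/(6*0.63422455) = 3.1535
Cpu = (102.1 - 99.18)/(3*0.63422455) = 1.5347
Cpl = (99.18 - 90.1)/(3*0.63422455) = 4.7722
Cpk = min(Cpu, Cpl) = 1.5347

1.5347


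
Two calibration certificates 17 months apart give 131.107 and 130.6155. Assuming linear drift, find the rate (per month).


rate = (v2 - v1) / months
= (130.6155 - 131.107) / 17
= -0.4915 / 17
= -0.0289

-0.0289


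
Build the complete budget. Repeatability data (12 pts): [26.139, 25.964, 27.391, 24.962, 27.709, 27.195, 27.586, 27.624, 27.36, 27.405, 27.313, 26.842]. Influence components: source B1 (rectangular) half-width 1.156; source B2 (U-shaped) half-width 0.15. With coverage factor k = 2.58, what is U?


mean = (26.139 + 25.964 + 27.391 + 24.962 + 27.709 + 27.195 + 27.586 + 27.624 + 27.36 + 27.405 + 27.313 + 26.842) / 12 = 26.9575
s = sqrt(sum((x - mean)^2)/(n-1)) = 0.84149774
u_A = s / sqrt(n) = 0.84149774 / sqrt(12) = 0.24291947
u_B1 = 1.156 / sqrt(3) = 0.66741691
u_B2 = 0.15 / sqrt(2) = 0.10606602
uc = sqrt(0.24291947^2 + 0.66741691^2 + 0.10606602^2) = 0.71812617
U = k * uc = 2.58 * 0.71812617
U = 1.8528

1.8528
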